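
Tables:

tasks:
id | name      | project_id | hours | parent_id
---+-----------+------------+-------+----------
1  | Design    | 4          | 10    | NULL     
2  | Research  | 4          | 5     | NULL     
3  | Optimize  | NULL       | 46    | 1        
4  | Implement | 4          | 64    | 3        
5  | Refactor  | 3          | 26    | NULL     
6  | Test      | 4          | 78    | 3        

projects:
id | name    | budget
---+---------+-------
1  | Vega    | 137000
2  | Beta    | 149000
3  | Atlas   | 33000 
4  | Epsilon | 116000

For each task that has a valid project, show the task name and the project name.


INNER JOIN keeps only tasks rows whose project_id matches an id in projects. Walk through each task:
  - task 1 (Design): project_id=4 -> matches Epsilon
  - task 2 (Research): project_id=4 -> matches Epsilon
  - task 3 (Optimize): project_id=NULL, no match -> dropped
  - task 4 (Implement): project_id=4 -> matches Epsilon
  - task 5 (Refactor): project_id=3 -> matches Atlas
  - task 6 (Test): project_id=4 -> matches Epsilon
So 1 of 6 rows is dropped.

SQL:
SELECT a.name, b.name AS project
FROM tasks a
INNER JOIN projects b ON a.project_id = b.id

Result:
name      | project
----------+--------
Design    | Epsilon
Research  | Epsilon
Implement | Epsilon
Refactor  | Atlas  
Test      | Epsilon


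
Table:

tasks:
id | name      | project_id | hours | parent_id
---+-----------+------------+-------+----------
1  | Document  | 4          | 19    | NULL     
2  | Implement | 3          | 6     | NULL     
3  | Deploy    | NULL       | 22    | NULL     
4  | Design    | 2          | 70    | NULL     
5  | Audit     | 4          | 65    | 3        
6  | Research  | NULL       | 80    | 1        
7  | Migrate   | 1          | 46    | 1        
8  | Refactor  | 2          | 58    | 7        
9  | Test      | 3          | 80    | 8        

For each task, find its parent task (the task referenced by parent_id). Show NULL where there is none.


This is a self-join: tasks is joined to a second copy of itself, matching each row's parent_id to another row's id. Use LEFT JOIN so rows with parent_id=NULL are kept.
  - task 1 (Document): parent_id=NULL -> NULL
  - task 2 (Implement): parent_id=NULL -> NULL
  - task 3 (Deploy): parent_id=NULL -> NULL
  - task 4 (Design): parent_id=NULL -> NULL
  - task 5 (Audit): parent_id=3 -> Deploy
  - task 6 (Research): parent_id=1 -> Document
  - task 7 (Migrate): parent_id=1 -> Document
  - task 8 (Refactor): parent_id=7 -> Migrate
  - task 9 (Test): parent_id=8 -> Refactor

SQL:
SELECT a.name AS item, b.name AS parent
FROM tasks a
LEFT JOIN tasks b ON a.parent_id = b.id

Result:
item      | parent  
----------+---------
Document  | NULL    
Implement | NULL    
Deploy    | NULL    
Design    | NULL    
Audit     | Deploy  
Research  | Document
Migrate   | Document
Refactor  | Migrate 
Test      | Refactor


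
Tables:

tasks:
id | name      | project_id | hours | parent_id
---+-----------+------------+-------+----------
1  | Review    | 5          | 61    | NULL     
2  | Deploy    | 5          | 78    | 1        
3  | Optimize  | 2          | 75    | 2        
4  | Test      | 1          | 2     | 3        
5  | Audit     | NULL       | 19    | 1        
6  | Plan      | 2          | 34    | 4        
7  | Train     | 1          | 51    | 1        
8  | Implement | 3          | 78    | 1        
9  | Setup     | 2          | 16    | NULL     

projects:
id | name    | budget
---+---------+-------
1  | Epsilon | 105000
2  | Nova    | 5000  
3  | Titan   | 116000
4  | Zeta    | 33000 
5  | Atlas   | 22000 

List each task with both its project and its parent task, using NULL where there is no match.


Two LEFT JOINs from the same base table tasks: one to projects via project_id, one to tasks itself via parent_id. Both are LEFT so every task is preserved.
Match against projects:
  - task 1 (Review): project_id=5 -> matches Atlas
  - task 2 (Deploy): project_id=5 -> matches Atlas
  - task 3 (Optimize): project_id=2 -> matches Nova
  - task 4 (Test): project_id=1 -> matches Epsilon
  - task 5 (Audit): project_id=NULL, no match -> kept with NULL
  - task 6 (Plan): project_id=2 -> matches Nova
  - task 7 (Train): project_id=1 -> matches Epsilon
  - task 8 (Implement): project_id=3 -> matches Titan
  - task 9 (Setup): project_id=2 -> matches Nova
Match against tasks (self):
  - task 1 (Review): parent_id=NULL -> NULL
  - task 2 (Deploy): parent_id=1 -> Review
  - task 3 (Optimize): parent_id=2 -> Deploy
  - task 4 (Test): parent_id=3 -> Optimize
  - task 5 (Audit): parent_id=1 -> Review
  - task 6 (Plan): parent_id=4 -> Test
  - task 7 (Train): parent_id=1 -> Review
  - task 8 (Implement): parent_id=1 -> Review
  - task 9 (Setup): parent_id=NULL -> NULL

SQL:
SELECT a.name, b.name AS project, c.name AS parent
FROM tasks a
LEFT JOIN projects b ON a.project_id = b.id
LEFT JOIN tasks c ON a.parent_id = c.id

Result:
name      | project | parent  
----------+---------+---------
Review    | Atlas   | NULL    
Deploy    | Atlas   | Review  
Optimize  | Nova    | Deploy  
Test      | Epsilon | Optimize
Audit     | NULL    | Review  
Plan      | Nova    | Test    
Train     | Epsilon | Review  
Implement | Titan   | Review  
Setup     | Nova    | NULL    


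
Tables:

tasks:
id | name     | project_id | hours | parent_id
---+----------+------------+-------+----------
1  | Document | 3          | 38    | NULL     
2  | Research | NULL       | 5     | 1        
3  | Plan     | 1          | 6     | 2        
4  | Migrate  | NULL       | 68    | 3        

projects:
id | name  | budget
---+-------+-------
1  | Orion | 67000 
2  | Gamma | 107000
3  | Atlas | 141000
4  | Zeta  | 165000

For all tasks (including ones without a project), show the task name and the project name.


LEFT JOIN keeps every row from tasks (the left table); where project_id has no match in projects, the project columns become NULL. Walk through each task:
  - task 1 (Document): project_id=3 -> matches Atlas
  - task 2 (Research): project_id=NULL, no match -> kept with NULL
  - task 3 (Plan): project_id=1 -> matches Orion
  - task 4 (Migrate): project_id=NULL, no match -> kept with NULL
All 4 rows appear; 2 have NULL project.

SQL:
SELECT a.name, b.name AS project
FROM tasks a
LEFT JOIN projects b ON a.project_id = b.id

Result:
name     | project
---------+--------
Document | Atlas  
Research | NULL   
Plan     | Orion  
Migrate  | NULL   


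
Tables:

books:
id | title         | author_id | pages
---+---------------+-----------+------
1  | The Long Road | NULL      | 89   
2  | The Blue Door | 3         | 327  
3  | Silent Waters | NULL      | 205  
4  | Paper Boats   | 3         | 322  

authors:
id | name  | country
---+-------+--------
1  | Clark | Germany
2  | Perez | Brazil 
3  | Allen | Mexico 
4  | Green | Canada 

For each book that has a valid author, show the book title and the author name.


INNER JOIN keeps only books rows whose author_id matches an id in authors. Walk through each book:
  - book 1 (The Long Road): author_id=NULL, no match -> dropped
  - book 2 (The Blue Door): author_id=3 -> matches Allen
  - book 3 (Silent Waters): author_id=NULL, no match -> dropped
  - book 4 (Paper Boats): author_id=3 -> matches Allen
So 2 of 4 rows are dropped.

SQL:
SELECT a.title, b.name AS author
FROM books a
INNER JOIN authors b ON a.author_id = b.id

Result:
title         | author
--------------+-------
The Blue Door | Allen 
Paper Boats   | Allen 


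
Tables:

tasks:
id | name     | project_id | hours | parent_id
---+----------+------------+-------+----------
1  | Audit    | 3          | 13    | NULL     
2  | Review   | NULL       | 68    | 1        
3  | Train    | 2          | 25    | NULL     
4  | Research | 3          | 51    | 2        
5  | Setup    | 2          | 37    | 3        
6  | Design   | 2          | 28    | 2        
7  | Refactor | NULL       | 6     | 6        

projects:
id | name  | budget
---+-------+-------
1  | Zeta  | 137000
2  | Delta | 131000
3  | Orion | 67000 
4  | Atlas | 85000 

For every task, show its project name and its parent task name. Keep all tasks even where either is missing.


Two LEFT JOINs from the same base table tasks: one to projects via project_id, one to tasks itself via parent_id. Both are LEFT so every task is preserved.
Match against projects:
  - task 1 (Audit): project_id=3 -> matches Orion
  - task 2 (Review): project_id=NULL, no match -> kept with NULL
  - task 3 (Train): project_id=2 -> matches Delta
  - task 4 (Research): project_id=3 -> matches Orion
  - task 5 (Setup): project_id=2 -> matches Delta
  - task 6 (Design): project_id=2 -> matches Delta
  - task 7 (Refactor): project_id=NULL, no match -> kept with NULL
Match against tasks (self):
  - task 1 (Audit): parent_id=NULL -> NULL
  - task 2 (Review): parent_id=1 -> Audit
  - task 3 (Train): parent_id=NULL -> NULL
  - task 4 (Research): parent_id=2 -> Review
  - task 5 (Setup): parent_id=3 -> Train
  - task 6 (Design): parent_id=2 -> Review
  - task 7 (Refactor): parent_id=6 -> Design

SQL:
SELECT a.name, b.name AS project, c.name AS parent
FROM tasks a
LEFT JOIN projects b ON a.project_id = b.id
LEFT JOIN tasks c ON a.parent_id = c.id

Result:
name     | project | parent
---------+---------+-------
Audit    | Orion   | NULL  
Review   | NULL    | Audit 
Train    | Delta   | NULL  
Research | Orion   | Review
Setup    | Delta   | Train 
Design   | Delta   | Review
Refactor | NULL    | Design


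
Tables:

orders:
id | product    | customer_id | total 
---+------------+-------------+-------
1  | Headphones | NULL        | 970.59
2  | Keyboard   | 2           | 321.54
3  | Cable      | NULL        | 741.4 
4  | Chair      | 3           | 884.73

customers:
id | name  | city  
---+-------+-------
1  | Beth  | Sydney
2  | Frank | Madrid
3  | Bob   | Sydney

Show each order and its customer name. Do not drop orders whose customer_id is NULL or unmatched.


LEFT JOIN keeps every row from orders (the left table); where customer_id has no match in customers, the customer columns become NULL. Walk through each order:
  - order 1 (Headphones): customer_id=NULL, no match -> kept with NULL
  - order 2 (Keyboard): customer_id=2 -> matches Frank
  - order 3 (Cable): customer_id=NULL, no match -> kept with NULL
  - order 4 (Chair): customer_id=3 -> matches Bob
All 4 rows appear; 2 have NULL customer.

SQL:
SELECT a.product, b.name AS customer
FROM orders a
LEFT JOIN customers b ON a.customer_id = b.id

Result:
product    | customer
-----------+---------
Headphones | NULL    
Keyboard   | Frank   
Cable      | NULL    
Chair      | Bob     


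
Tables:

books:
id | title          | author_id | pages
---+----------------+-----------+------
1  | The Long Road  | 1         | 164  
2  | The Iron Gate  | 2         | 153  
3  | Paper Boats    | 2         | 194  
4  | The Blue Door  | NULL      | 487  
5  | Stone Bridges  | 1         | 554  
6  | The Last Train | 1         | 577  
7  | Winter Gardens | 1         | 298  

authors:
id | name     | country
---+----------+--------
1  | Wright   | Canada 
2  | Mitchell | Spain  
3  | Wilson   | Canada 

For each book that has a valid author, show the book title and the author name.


INNER JOIN keeps only books rows whose author_id matches an id in authors. Walk through each book:
  - book 1 (The Long Road): author_id=1 -> matches Wright
  - book 2 (The Iron Gate): author_id=2 -> matches Mitchell
  - book 3 (Paper Boats): author_id=2 -> matches Mitchell
  - book 4 (The Blue Door): author_id=NULL, no match -> dropped
  - book 5 (Stone Bridges): author_id=1 -> matches Wright
  - book 6 (The Last Train): author_id=1 -> matches Wright
  - book 7 (Winter Gardens): author_id=1 -> matches Wright
So 1 of 7 rows is dropped.

SQL:
SELECT a.title, b.name AS author
FROM books a
INNER JOIN authors b ON a.author_id = b.id

Result:
title          | author  
---------------+---------
The Long Road  | Wright  
The Iron Gate  | Mitchell
Paper Boats    | Mitchell
Stone Bridges  | Wright  
The Last Train | Wright  
Winter Gardens | Wright  


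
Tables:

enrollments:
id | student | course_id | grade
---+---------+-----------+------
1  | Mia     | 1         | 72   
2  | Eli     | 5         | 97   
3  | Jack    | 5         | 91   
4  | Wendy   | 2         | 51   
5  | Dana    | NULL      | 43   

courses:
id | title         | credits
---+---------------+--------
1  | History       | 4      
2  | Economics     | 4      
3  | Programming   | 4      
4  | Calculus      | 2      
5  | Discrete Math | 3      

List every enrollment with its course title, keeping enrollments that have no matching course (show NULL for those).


LEFT JOIN keeps every row from enrollments (the left table); where course_id has no match in courses, the course columns become NULL. Walk through each enrollment:
  - enrollment 1 (Mia): course_id=1 -> matches History
  - enrollment 2 (Eli): course_id=5 -> matches Discrete Math
  - enrollment 3 (Jack): course_id=5 -> matches Discrete Math
  - enrollment 4 (Wendy): course_id=2 -> matches Economics
  - enrollment 5 (Dana): course_id=NULL, no match -> kept with NULL
All 5 rows appear; 1 has NULL course.

SQL:
SELECT a.student, b.title AS course
FROM enrollments a
LEFT JOIN courses b ON a.course_id = b.id

Result:
student | course       
--------+--------------
Mia     | History      
Eli     | Discrete Math
Jack    | Discrete Math
Wendy   | Economics    
Dana    | NULL         


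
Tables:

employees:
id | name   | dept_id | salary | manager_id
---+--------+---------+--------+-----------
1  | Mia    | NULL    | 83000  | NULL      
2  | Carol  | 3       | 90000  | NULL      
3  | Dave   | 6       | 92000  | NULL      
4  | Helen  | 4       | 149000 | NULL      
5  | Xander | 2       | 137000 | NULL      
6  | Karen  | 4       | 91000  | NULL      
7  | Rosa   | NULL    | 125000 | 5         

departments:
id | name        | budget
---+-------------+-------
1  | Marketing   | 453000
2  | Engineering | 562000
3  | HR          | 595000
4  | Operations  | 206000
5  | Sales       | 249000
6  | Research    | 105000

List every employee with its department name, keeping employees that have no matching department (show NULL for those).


LEFT JOIN keeps every row from employees (the left table); where dept_id has no match in departments, the department columns become NULL. Walk through each employee:
  - employee 1 (Mia): dept_id=NULL, no match -> kept with NULL
  - employee 2 (Carol): dept_id=3 -> matches HR
  - employee 3 (Dave): dept_id=6 -> matches Research
  - employee 4 (Helen): dept_id=4 -> matches Operations
  - employee 5 (Xander): dept_id=2 -> matches Engineering
  - employee 6 (Karen): dept_id=4 -> matches Operations
  - employee 7 (Rosa): dept_id=NULL, no match -> kept with NULL
All 7 rows appear; 2 have NULL department.

SQL:
SELECT a.name, b.name AS department
FROM employees a
LEFT JOIN departments b ON a.dept_id = b.id

Result:
name   | department 
-------+------------
Mia    | NULL       
Carol  | HR         
Dave   | Research   
Helen  | Operations 
Xander | Engineering
Karen  | Operations 
Rosa   | NULL       


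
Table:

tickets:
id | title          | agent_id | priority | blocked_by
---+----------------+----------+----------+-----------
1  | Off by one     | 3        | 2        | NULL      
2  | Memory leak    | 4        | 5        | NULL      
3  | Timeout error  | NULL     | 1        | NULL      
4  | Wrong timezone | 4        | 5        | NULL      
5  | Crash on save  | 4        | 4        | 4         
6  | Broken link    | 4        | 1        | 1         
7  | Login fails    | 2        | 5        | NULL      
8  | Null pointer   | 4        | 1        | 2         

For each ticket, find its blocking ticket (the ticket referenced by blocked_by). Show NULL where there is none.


This is a self-join: tickets is joined to a second copy of itself, matching each row's blocked_by to another row's id. Use LEFT JOIN so rows with blocked_by=NULL are kept.
  - ticket 1 (Off by one): blocked_by=NULL -> NULL
  - ticket 2 (Memory leak): blocked_by=NULL -> NULL
  - ticket 3 (Timeout error): blocked_by=NULL -> NULL
  - ticket 4 (Wrong timezone): blocked_by=NULL -> NULL
  - ticket 5 (Crash on save): blocked_by=4 -> Wrong timezone
  - ticket 6 (Broken link): blocked_by=1 -> Off by one
  - ticket 7 (Login fails): blocked_by=NULL -> NULL
  - ticket 8 (Null pointer): blocked_by=2 -> Memory leak

SQL:
SELECT a.title AS item, b.title AS blocked_by
FROM tickets a
LEFT JOIN tickets b ON a.blocked_by = b.id

Result:
item           | blocked_by    
---------------+---------------
Off by one     | NULL          
Memory leak    | NULL          
Timeout error  | NULL          
Wrong timezone | NULL          
Crash on save  | Wrong timezone
Broken link    | Off by one    
Login fails    | NULL          
Null pointer   | Memory leak   


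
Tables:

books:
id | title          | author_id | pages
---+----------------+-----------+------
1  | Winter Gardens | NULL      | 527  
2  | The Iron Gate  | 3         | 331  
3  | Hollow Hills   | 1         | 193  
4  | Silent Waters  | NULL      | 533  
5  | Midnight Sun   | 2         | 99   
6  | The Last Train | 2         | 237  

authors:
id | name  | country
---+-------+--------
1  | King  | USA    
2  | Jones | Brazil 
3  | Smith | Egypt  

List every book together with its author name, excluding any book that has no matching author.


INNER JOIN keeps only books rows whose author_id matches an id in authors. Walk through each book:
  - book 1 (Winter Gardens): author_id=NULL, no match -> dropped
  - book 2 (The Iron Gate): author_id=3 -> matches Smith
  - book 3 (Hollow Hills): author_id=1 -> matches King
  - book 4 (Silent Waters): author_id=NULL, no match -> dropped
  - book 5 (Midnight Sun): author_id=2 -> matches Jones
  - book 6 (The Last Train): author_id=2 -> matches Jones
So 2 of 6 rows are dropped.

SQL:
SELECT a.title, b.name AS author
FROM books a
INNER JOIN authors b ON a.author_id = b.id

Result:
title          | author
---------------+-------
The Iron Gate  | Smith 
Hollow Hills   | King  
Midnight Sun   | Jones 
The Last Train | Jones 


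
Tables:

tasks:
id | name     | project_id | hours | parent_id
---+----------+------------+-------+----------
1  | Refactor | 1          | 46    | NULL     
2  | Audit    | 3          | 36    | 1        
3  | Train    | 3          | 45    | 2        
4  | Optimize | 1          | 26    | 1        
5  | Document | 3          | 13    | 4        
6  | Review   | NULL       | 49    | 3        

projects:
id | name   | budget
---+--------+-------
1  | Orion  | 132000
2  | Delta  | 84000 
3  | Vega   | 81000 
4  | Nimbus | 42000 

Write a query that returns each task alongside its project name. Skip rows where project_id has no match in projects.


INNER JOIN keeps only tasks rows whose project_id matches an id in projects. Walk through each task:
  - task 1 (Refactor): project_id=1 -> matches Orion
  - task 2 (Audit): project_id=3 -> matches Vega
  - task 3 (Train): project_id=3 -> matches Vega
  - task 4 (Optimize): project_id=1 -> matches Orion
  - task 5 (Document): project_id=3 -> matches Vega
  - task 6 (Review): project_id=NULL, no match -> dropped
So 1 of 6 rows is dropped.

SQL:
SELECT a.name, b.name AS project
FROM tasks a
INNER JOIN projects b ON a.project_id = b.id

Result:
name     | project
---------+--------
Refactor | Orion  
Audit    | Vega   
Train    | Vega   
Optimize | Orion  
Document | Vega   


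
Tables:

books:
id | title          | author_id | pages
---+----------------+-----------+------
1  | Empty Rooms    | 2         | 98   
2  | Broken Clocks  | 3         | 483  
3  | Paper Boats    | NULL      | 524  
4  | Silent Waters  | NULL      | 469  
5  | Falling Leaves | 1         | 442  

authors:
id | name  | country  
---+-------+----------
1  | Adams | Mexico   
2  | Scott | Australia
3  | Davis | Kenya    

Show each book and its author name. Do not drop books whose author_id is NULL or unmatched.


LEFT JOIN keeps every row from books (the left table); where author_id has no match in authors, the author columns become NULL. Walk through each book:
  - book 1 (Empty Rooms): author_id=2 -> matches Scott
  - book 2 (Broken Clocks): author_id=3 -> matches Davis
  - book 3 (Paper Boats): author_id=NULL, no match -> kept with NULL
  - book 4 (Silent Waters): author_id=NULL, no match -> kept with NULL
  - book 5 (Falling Leaves): author_id=1 -> matches Adams
All 5 rows appear; 2 have NULL author.

SQL:
SELECT a.title, b.name AS author
FROM books a
LEFT JOIN authors b ON a.author_id = b.id

Result:
title          | author
---------------+-------
Empty Rooms    | Scott 
Broken Clocks  | Davis 
Paper Boats    | NULL  
Silent Waters  | NULL  
Falling Leaves | Adams 


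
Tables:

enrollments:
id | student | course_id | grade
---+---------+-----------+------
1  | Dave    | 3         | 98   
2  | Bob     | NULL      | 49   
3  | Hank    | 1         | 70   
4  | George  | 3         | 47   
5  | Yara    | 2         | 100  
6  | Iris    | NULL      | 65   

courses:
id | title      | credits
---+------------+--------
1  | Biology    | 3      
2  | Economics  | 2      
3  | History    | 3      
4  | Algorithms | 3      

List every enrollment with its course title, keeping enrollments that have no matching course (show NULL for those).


LEFT JOIN keeps every row from enrollments (the left table); where course_id has no match in courses, the course columns become NULL. Walk through each enrollment:
  - enrollment 1 (Dave): course_id=3 -> matches History
  - enrollment 2 (Bob): course_id=NULL, no match -> kept with NULL
  - enrollment 3 (Hank): course_id=1 -> matches Biology
  - enrollment 4 (George): course_id=3 -> matches History
  - enrollment 5 (Yara): course_id=2 -> matches Economics
  - enrollment 6 (Iris): course_id=NULL, no match -> kept with NULL
All 6 rows appear; 2 have NULL course.

SQL:
SELECT a.student, b.title AS course
FROM enrollments a
LEFT JOIN courses b ON a.course_id = b.id

Result:
student | course   
--------+----------
Dave    | History  
Bob     | NULL     
Hank    | Biology  
George  | History  
Yara    | Economics
Iris    | NULL     


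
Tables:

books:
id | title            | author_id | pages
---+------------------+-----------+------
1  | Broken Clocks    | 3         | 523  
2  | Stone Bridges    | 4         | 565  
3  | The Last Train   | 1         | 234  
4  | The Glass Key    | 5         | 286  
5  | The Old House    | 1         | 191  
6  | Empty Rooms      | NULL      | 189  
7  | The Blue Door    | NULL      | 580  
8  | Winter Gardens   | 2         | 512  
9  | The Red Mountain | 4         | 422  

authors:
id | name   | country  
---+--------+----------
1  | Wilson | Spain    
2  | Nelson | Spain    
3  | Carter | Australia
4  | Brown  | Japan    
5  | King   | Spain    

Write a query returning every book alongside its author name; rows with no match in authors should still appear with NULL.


LEFT JOIN keeps every row from books (the left table); where author_id has no match in authors, the author columns become NULL. Walk through each book:
  - book 1 (Broken Clocks): author_id=3 -> matches Carter
  - book 2 (Stone Bridges): author_id=4 -> matches Brown
  - book 3 (The Last Train): author_id=1 -> matches Wilson
  - book 4 (The Glass Key): author_id=5 -> matches King
  - book 5 (The Old House): author_id=1 -> matches Wilson
  - book 6 (Empty Rooms): author_id=NULL, no match -> kept with NULL
  - book 7 (The Blue Door): author_id=NULL, no match -> kept with NULL
  - book 8 (Winter Gardens): author_id=2 -> matches Nelson
  - book 9 (The Red Mountain): author_id=4 -> matches Brown
All 9 rows appear; 2 have NULL author.

SQL:
SELECT a.title, b.name AS author
FROM books a
LEFT JOIN authors b ON a.author_id = b.id

Result:
title            | author
-----------------+-------
Broken Clocks    | Carter
Stone Bridges    | Brown 
The Last Train   | Wilson
The Glass Key    | King  
The Old House    | Wilson
Empty Rooms      | NULL  
The Blue Door    | NULL  
Winter Gardens   | Nelson
The Red Mountain | Brown 


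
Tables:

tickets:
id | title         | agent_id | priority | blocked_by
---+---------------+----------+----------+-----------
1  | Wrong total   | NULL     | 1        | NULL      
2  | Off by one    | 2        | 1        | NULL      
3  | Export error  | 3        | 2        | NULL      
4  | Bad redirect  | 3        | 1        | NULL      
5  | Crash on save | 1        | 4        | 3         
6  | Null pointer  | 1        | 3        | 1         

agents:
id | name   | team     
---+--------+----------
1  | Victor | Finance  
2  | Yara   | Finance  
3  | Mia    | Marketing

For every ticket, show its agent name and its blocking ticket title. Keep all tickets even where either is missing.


Two LEFT JOINs from the same base table tickets: one to agents via agent_id, one to tickets itself via blocked_by. Both are LEFT so every ticket is preserved.
Match against agents:
  - ticket 1 (Wrong total): agent_id=NULL, no match -> kept with NULL
  - ticket 2 (Off by one): agent_id=2 -> matches Yara
  - ticket 3 (Export error): agent_id=3 -> matches Mia
  - ticket 4 (Bad redirect): agent_id=3 -> matches Mia
  - ticket 5 (Crash on save): agent_id=1 -> matches Victor
  - ticket 6 (Null pointer): agent_id=1 -> matches Victor
Match against tickets (self):
  - ticket 1 (Wrong total): blocked_by=NULL -> NULL
  - ticket 2 (Off by one): blocked_by=NULL -> NULL
  - ticket 3 (Export error): blocked_by=NULL -> NULL
  - ticket 4 (Bad redirect): blocked_by=NULL -> NULL
  - ticket 5 (Crash on save): blocked_by=3 -> Export error
  - ticket 6 (Null pointer): blocked_by=1 -> Wrong total

SQL:
SELECT a.title, b.name AS agent, c.title AS blocked_by
FROM tickets a
LEFT JOIN agents b ON a.agent_id = b.id
LEFT JOIN tickets c ON a.blocked_by = c.id

Result:
title         | agent  | blocked_by  
--------------+--------+-------------
Wrong total   | NULL   | NULL        
Off by one    | Yara   | NULL        
Export error  | Mia    | NULL        
Bad redirect  | Mia    | NULL        
Crash on save | Victor | Export error
Null pointer  | Victor | Wrong total 


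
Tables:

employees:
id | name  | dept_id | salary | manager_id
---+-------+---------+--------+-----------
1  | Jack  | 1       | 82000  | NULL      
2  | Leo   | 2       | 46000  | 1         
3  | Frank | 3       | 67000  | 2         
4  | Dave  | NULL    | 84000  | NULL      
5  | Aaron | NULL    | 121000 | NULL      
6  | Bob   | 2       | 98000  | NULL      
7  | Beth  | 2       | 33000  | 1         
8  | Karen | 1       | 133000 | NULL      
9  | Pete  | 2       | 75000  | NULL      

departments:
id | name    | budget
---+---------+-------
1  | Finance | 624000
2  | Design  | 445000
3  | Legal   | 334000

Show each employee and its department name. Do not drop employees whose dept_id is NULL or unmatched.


LEFT JOIN keeps every row from employees (the left table); where dept_id has no match in departments, the department columns become NULL. Walk through each employee:
  - employee 1 (Jack): dept_id=1 -> matches Finance
  - employee 2 (Leo): dept_id=2 -> matches Design
  - employee 3 (Frank): dept_id=3 -> matches Legal
  - employee 4 (Dave): dept_id=NULL, no match -> kept with NULL
  - employee 5 (Aaron): dept_id=NULL, no match -> kept with NULL
  - employee 6 (Bob): dept_id=2 -> matches Design
  - employee 7 (Beth): dept_id=2 -> matches Design
  - employee 8 (Karen): dept_id=1 -> matches Finance
  - employee 9 (Pete): dept_id=2 -> matches Design
All 9 rows appear; 2 have NULL department.

SQL:
SELECT a.name, b.name AS department
FROM employees a
LEFT JOIN departments b ON a.dept_id = b.id

Result:
name  | department
------+-----------
Jack  | Finance   
Leo   | Design    
Frank | Legal     
Dave  | NULL      
Aaron | NULL      
Bob   | Design    
Beth  | Design    
Karen | Finance   
Pete  | Design    


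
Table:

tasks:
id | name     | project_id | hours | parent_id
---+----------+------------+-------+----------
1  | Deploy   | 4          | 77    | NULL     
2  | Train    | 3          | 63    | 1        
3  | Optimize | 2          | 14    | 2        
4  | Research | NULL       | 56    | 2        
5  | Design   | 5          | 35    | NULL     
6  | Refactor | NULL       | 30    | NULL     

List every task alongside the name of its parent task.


This is a self-join: tasks is joined to a second copy of itself, matching each row's parent_id to another row's id. Use LEFT JOIN so rows with parent_id=NULL are kept.
  - task 1 (Deploy): parent_id=NULL -> NULL
  - task 2 (Train): parent_id=1 -> Deploy
  - task 3 (Optimize): parent_id=2 -> Train
  - task 4 (Research): parent_id=2 -> Train
  - task 5 (Design): parent_id=NULL -> NULL
  - task 6 (Refactor): parent_id=NULL -> NULL

SQL:
SELECT a.name AS item, b.name AS parent
FROM tasks a
LEFT JOIN tasks b ON a.parent_id = b.id

Result:
item     | parent
---------+-------
Deploy   | NULL  
Train    | Deploy
Optimize | Train 
Research | Train 
Design   | NULL  
Refactor | NULL  


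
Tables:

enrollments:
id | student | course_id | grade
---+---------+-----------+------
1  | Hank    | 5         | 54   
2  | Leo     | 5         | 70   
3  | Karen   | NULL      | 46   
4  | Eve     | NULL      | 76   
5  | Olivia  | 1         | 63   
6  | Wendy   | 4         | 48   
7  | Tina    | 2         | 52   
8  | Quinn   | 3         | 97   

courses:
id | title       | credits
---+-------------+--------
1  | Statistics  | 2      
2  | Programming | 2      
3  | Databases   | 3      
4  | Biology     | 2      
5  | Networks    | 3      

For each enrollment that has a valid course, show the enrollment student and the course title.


INNER JOIN keeps only enrollments rows whose course_id matches an id in courses. Walk through each enrollment:
  - enrollment 1 (Hank): course_id=5 -> matches Networks
  - enrollment 2 (Leo): course_id=5 -> matches Networks
  - enrollment 3 (Karen): course_id=NULL, no match -> dropped
  - enrollment 4 (Eve): course_id=NULL, no match -> dropped
  - enrollment 5 (Olivia): course_id=1 -> matches Statistics
  - enrollment 6 (Wendy): course_id=4 -> matches Biology
  - enrollment 7 (Tina): course_id=2 -> matches Programming
  - enrollment 8 (Quinn): course_id=3 -> matches Databases
So 2 of 8 rows are dropped.

SQL:
SELECT a.student, b.title AS course
FROM enrollments a
INNER JOIN courses b ON a.course_id = b.id

Result:
student | course     
--------+------------
Hank    | Networks   
Leo     | Networks   
Olivia  | Statistics 
Wendy   | Biology    
Tina    | Programming
Quinn   | Databases  


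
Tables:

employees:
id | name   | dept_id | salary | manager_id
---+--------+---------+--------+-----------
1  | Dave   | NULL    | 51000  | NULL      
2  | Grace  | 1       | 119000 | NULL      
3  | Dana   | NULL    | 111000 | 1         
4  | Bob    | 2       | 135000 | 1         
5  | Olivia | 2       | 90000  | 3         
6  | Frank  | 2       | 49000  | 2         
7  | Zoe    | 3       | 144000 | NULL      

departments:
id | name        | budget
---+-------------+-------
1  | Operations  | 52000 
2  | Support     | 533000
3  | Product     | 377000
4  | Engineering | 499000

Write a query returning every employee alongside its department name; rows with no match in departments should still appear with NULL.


LEFT JOIN keeps every row from employees (the left table); where dept_id has no match in departments, the department columns become NULL. Walk through each employee:
  - employee 1 (Dave): dept_id=NULL, no match -> kept with NULL
  - employee 2 (Grace): dept_id=1 -> matches Operations
  - employee 3 (Dana): dept_id=NULL, no match -> kept with NULL
  - employee 4 (Bob): dept_id=2 -> matches Support
  - employee 5 (Olivia): dept_id=2 -> matches Support
  - employee 6 (Frank): dept_id=2 -> matches Support
  - employee 7 (Zoe): dept_id=3 -> matches Product
All 7 rows appear; 2 have NULL department.

SQL:
SELECT a.name, b.name AS department
FROM employees a
LEFT JOIN departments b ON a.dept_id = b.id

Result:
name   | department
-------+-----------
Dave   | NULL      
Grace  | Operations
Dana   | NULL      
Bob    | Support   
Olivia | Support   
Frank  | Support   
Zoe    | Product   


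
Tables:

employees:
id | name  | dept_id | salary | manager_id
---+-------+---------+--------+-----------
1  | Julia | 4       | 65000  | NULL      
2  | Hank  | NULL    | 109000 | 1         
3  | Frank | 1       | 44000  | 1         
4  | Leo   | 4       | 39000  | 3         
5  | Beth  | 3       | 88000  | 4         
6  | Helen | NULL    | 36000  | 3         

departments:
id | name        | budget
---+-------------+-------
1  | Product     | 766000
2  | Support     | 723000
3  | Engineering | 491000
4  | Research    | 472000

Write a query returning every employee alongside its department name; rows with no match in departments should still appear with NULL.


LEFT JOIN keeps every row from employees (the left table); where dept_id has no match in departments, the department columns become NULL. Walk through each employee:
  - employee 1 (Julia): dept_id=4 -> matches Research
  - employee 2 (Hank): dept_id=NULL, no match -> kept with NULL
  - employee 3 (Frank): dept_id=1 -> matches Product
  - employee 4 (Leo): dept_id=4 -> matches Research
  - employee 5 (Beth): dept_id=3 -> matches Engineering
  - employee 6 (Helen): dept_id=NULL, no match -> kept with NULL
All 6 rows appear; 2 have NULL department.

SQL:
SELECT a.name, b.name AS department
FROM employees a
LEFT JOIN departments b ON a.dept_id = b.id

Result:
name  | department 
------+------------
Julia | Research   
Hank  | NULL       
Frank | Product    
Leo   | Research   
Beth  | Engineering
Helen | NULL       


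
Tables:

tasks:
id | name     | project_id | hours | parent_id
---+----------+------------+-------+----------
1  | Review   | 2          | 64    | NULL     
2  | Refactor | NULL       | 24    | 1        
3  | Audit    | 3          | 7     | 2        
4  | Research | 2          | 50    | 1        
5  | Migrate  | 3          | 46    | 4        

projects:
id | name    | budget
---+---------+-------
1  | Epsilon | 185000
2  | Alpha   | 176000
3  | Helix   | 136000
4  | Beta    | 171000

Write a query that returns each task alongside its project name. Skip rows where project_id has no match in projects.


INNER JOIN keeps only tasks rows whose project_id matches an id in projects. Walk through each task:
  - task 1 (Review): project_id=2 -> matches Alpha
  - task 2 (Refactor): project_id=NULL, no match -> dropped
  - task 3 (Audit): project_id=3 -> matches Helix
  - task 4 (Research): project_id=2 -> matches Alpha
  - task 5 (Migrate): project_id=3 -> matches Helix
So 1 of 5 rows is dropped.

SQL:
SELECT a.name, b.name AS project
FROM tasks a
INNER JOIN projects b ON a.project_id = b.id

Result:
name     | project
---------+--------
Review   | Alpha  
Audit    | Helix  
Research | Alpha  
Migrate  | Helix  


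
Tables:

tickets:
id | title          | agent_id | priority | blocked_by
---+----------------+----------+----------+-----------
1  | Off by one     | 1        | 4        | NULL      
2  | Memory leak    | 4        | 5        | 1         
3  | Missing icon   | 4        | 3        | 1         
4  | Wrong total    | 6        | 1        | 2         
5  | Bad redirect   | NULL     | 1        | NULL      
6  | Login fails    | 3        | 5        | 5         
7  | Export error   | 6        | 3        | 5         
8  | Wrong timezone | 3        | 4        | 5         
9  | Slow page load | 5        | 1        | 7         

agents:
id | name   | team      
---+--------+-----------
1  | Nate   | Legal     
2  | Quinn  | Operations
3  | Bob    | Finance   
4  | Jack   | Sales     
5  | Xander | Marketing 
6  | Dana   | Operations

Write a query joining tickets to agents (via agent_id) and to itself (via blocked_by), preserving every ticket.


Two LEFT JOINs from the same base table tickets: one to agents via agent_id, one to tickets itself via blocked_by. Both are LEFT so every ticket is preserved.
Match against agents:
  - ticket 1 (Off by one): agent_id=1 -> matches Nate
  - ticket 2 (Memory leak): agent_id=4 -> matches Jack
  - ticket 3 (Missing icon): agent_id=4 -> matches Jack
  - ticket 4 (Wrong total): agent_id=6 -> matches Dana
  - ticket 5 (Bad redirect): agent_id=NULL, no match -> kept with NULL
  - ticket 6 (Login fails): agent_id=3 -> matches Bob
  - ticket 7 (Export error): agent_id=6 -> matches Dana
  - ticket 8 (Wrong timezone): agent_id=3 -> matches Bob
  - ticket 9 (Slow page load): agent_id=5 -> matches Xander
Match against tickets (self):
  - ticket 1 (Off by one): blocked_by=NULL -> NULL
  - ticket 2 (Memory leak): blocked_by=1 -> Off by one
  - ticket 3 (Missing icon): blocked_by=1 -> Off by one
  - ticket 4 (Wrong total): blocked_by=2 -> Memory leak
  - ticket 5 (Bad redirect): blocked_by=NULL -> NULL
  - ticket 6 (Login fails): blocked_by=5 -> Bad redirect
  - ticket 7 (Export error): blocked_by=5 -> Bad redirect
  - ticket 8 (Wrong timezone): blocked_by=5 -> Bad redirect
  - ticket 9 (Slow page load): blocked_by=7 -> Export error

SQL:
SELECT a.title, b.name AS agent, c.title AS blocked_by
FROM tickets a
LEFT JOIN agents b ON a.agent_id = b.id
LEFT JOIN tickets c ON a.blocked_by = c.id

Result:
title          | agent  | blocked_by  
---------------+--------+-------------
Off by one     | Nate   | NULL        
Memory leak    | Jack   | Off by one  
Missing icon   | Jack   | Off by one  
Wrong total    | Dana   | Memory leak 
Bad redirect   | NULL   | NULL        
Login fails    | Bob    | Bad redirect
Export error   | Dana   | Bad redirect
Wrong timezone | Bob    | Bad redirect
Slow page load | Xander | Export error


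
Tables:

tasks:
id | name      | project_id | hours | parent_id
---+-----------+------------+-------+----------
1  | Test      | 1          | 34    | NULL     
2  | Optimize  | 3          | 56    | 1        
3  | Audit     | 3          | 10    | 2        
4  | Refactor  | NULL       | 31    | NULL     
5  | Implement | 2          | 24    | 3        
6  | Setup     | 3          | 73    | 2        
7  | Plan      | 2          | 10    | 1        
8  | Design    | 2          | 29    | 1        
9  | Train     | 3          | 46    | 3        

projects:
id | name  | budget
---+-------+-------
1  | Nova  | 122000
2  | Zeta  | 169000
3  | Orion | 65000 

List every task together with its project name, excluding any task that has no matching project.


INNER JOIN keeps only tasks rows whose project_id matches an id in projects. Walk through each task:
  - task 1 (Test): project_id=1 -> matches Nova
  - task 2 (Optimize): project_id=3 -> matches Orion
  - task 3 (Audit): project_id=3 -> matches Orion
  - task 4 (Refactor): project_id=NULL, no match -> dropped
  - task 5 (Implement): project_id=2 -> matches Zeta
  - task 6 (Setup): project_id=3 -> matches Orion
  - task 7 (Plan): project_id=2 -> matches Zeta
  - task 8 (Design): project_id=2 -> matches Zeta
  - task 9 (Train): project_id=3 -> matches Orion
So 1 of 9 rows is dropped.

SQL:
SELECT a.name, b.name AS project
FROM tasks a
INNER JOIN projects b ON a.project_id = b.id

Result:
name      | project
----------+--------
Test      | Nova   
Optimize  | Orion  
Audit     | Orion  
Implement | Zeta   
Setup     | Orion  
Plan      | Zeta   
Design    | Zeta   
Train     | Orion  


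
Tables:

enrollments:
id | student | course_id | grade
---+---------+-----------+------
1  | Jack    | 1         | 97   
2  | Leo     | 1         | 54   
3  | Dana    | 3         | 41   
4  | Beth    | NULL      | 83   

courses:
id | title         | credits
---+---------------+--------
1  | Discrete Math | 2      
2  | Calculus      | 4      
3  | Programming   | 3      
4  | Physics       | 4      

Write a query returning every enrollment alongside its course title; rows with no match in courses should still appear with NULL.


LEFT JOIN keeps every row from enrollments (the left table); where course_id has no match in courses, the course columns become NULL. Walk through each enrollment:
  - enrollment 1 (Jack): course_id=1 -> matches Discrete Math
  - enrollment 2 (Leo): course_id=1 -> matches Discrete Math
  - enrollment 3 (Dana): course_id=3 -> matches Programming
  - enrollment 4 (Beth): course_id=NULL, no match -> kept with NULL
All 4 rows appear; 1 has NULL course.

SQL:
SELECT a.student, b.title AS course
FROM enrollments a
LEFT JOIN courses b ON a.course_id = b.id

Result:
student | course       
--------+--------------
Jack    | Discrete Math
Leo     | Discrete Math
Dana    | Programming  
Beth    | NULL         
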